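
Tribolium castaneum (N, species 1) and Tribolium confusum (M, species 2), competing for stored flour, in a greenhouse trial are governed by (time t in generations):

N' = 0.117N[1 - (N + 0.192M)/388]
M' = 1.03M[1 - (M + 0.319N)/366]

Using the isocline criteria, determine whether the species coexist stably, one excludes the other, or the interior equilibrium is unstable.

stable coexistence

Compare the nullcline intercepts: K1/α12 = 388/0.192 = 2020 > K2 = 366; K2/α21 = 366/0.319 = 1150 > K1 = 388.
Since both inequalities hold, each species can invade when rare, so the interior equilibrium is stable.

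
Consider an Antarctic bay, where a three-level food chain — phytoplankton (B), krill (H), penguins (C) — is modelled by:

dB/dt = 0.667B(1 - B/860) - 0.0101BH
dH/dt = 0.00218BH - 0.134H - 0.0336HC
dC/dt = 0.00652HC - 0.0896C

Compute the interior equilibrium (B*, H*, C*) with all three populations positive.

B* ≈ 681, H* ≈ 13.7, C* ≈ 40.2

From dC/dt = 0: 0.00652H* = 0.0896, so H* = 13.7.
From dB/dt = 0: 0.667(1 - B*/860) = 0.0101·13.7, giving B* = 860·(1 - 0.208) = 681.
From dH/dt = 0: 0.00218·681 - 0.134 = 0.0336C*, so C* = 1.35/0.0336 = 40.2.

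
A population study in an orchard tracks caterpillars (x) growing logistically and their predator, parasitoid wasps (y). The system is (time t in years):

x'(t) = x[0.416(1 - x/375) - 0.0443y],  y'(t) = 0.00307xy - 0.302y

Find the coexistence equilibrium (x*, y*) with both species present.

From dy/dt = 0 with y > 0: 0.00307x* = 0.302, so x* = 98.4.
Substitute into dx/dt = 0: 0.416(1 - 98.4/375) = 0.0443y*.
The bracket is 0.738, giving y* = 0.307/0.0443 = 6.93.

x* ≈ 98.4, y* ≈ 6.93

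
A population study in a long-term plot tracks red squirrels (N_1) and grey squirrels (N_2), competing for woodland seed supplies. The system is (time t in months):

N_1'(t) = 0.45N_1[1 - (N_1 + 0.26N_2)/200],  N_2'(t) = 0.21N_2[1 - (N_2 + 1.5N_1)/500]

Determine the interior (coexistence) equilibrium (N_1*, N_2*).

N_1* ≈ 115, N_2* ≈ 328

Setting both brackets to zero gives the nullclines N_1 + 0.26N_2 = 200 and 1.5N_1 + N_2 = 500.
Substituting N_2 = 500 - 1.5N_1 into the first: N_1(1 - 0.26·1.5) = 200 - 0.26·500.
So N_1* = 70/0.61 = 115, and then N_2* = 500 - 1.5·115 = 328.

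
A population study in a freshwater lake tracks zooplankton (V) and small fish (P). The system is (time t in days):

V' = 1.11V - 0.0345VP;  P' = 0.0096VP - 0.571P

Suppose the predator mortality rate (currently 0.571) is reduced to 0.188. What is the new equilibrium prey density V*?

At the interior fixed point, setting dP/dt = 0 with P > 0 fixes V* = (predator death rate)/(VP coefficient) — independent of the other coefficients.
With the change, V* = 0.188/0.0096 = 19.6; it falls from 59.5.

V* ≈ 19.6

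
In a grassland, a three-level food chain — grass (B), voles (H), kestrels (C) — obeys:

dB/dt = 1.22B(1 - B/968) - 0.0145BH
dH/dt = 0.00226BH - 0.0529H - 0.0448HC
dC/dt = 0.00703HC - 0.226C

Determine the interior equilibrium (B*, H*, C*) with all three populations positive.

B* ≈ 598, H* ≈ 32.1, C* ≈ 29

From dC/dt = 0: 0.00703H* = 0.226, so H* = 32.1.
From dB/dt = 0: 1.22(1 - B*/968) = 0.0145·32.1, giving B* = 968·(1 - 0.382) = 598.
From dH/dt = 0: 0.00226·598 - 0.0529 = 0.0448C*, so C* = 1.3/0.0448 = 29.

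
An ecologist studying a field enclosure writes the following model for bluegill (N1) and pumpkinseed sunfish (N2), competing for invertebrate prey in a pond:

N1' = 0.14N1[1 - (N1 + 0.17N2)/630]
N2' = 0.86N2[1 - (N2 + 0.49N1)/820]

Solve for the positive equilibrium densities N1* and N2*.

Setting both brackets to zero gives the nullclines N1 + 0.17N2 = 630 and 0.49N1 + N2 = 820.
Substituting N2 = 820 - 0.49N1 into the first: N1(1 - 0.17·0.49) = 630 - 0.17·820.
So N1* = 491/0.917 = 535, and then N2* = 820 - 0.49·535 = 558.

N1* ≈ 535, N2* ≈ 558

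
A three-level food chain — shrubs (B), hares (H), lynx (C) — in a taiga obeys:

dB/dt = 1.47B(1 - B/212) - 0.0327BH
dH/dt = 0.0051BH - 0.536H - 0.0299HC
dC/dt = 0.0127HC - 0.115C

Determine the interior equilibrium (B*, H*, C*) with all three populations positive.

From dC/dt = 0: 0.0127H* = 0.115, so H* = 9.06.
From dB/dt = 0: 1.47(1 - B*/212) = 0.0327·9.06, giving B* = 212·(1 - 0.201) = 169.
From dH/dt = 0: 0.0051·169 - 0.536 = 0.0299C*, so C* = 0.327/0.0299 = 11.

B* ≈ 169, H* ≈ 9.06, C* ≈ 11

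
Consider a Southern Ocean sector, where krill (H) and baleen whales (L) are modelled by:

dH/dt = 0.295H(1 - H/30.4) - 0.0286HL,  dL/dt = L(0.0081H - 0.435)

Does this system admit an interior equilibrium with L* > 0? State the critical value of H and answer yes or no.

Threshold H = 53.7; K < 53.7, so no, the predator goes extinct.

The predator equation gives dL/dt > 0 only when H > 0.435/0.0081 = 53.7.
Without the predator, H → K = 30.4. Since 30.4 < 53.7, the predator cannot invade.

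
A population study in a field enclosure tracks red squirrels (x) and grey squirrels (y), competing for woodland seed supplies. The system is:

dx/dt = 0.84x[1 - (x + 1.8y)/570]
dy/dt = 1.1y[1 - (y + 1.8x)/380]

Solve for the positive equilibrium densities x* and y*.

Setting both brackets to zero gives the nullclines x + 1.8y = 570 and 1.8x + y = 380.
Substituting y = 380 - 1.8x into the first: x(1 - 1.8·1.8) = 570 - 1.8·380.
So x* = -114/-2.24 = 50.9, and then y* = 380 - 1.8·50.9 = 288.

x* ≈ 50.9, y* ≈ 288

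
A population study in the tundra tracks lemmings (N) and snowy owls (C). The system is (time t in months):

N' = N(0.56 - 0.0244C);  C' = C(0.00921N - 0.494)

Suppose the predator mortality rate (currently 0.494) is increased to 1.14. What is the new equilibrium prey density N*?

At the interior fixed point, setting dC/dt = 0 with C > 0 fixes N* = (predator death rate)/(NC coefficient) — independent of the other coefficients.
With the change, N* = 1.14/0.00921 = 124; it rises from 53.6.

N* ≈ 124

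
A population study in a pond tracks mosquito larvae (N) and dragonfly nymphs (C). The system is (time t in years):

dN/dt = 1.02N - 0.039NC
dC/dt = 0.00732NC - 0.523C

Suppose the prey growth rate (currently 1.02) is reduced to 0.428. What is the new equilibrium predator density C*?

At the interior fixed point, setting dN/dt = 0 with N > 0 fixes C* = (prey growth rate)/(NC coefficient) — independent of the other coefficients.
With the change, C* = 0.428/0.039 = 11; it falls from 26.2.

C* ≈ 11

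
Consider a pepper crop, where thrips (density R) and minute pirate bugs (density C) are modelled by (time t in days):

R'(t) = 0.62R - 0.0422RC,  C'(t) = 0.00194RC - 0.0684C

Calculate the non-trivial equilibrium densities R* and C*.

R* ≈ 35.3, C* ≈ 14.7

Set dC/dt = 0 with C > 0: 0.00194R - 0.0684 = 0, so R* = 0.0684/0.00194 = 35.3.
Set dR/dt = 0 with R > 0: 0.62 - 0.0422C = 0, so C* = 0.62/0.0422 = 14.7.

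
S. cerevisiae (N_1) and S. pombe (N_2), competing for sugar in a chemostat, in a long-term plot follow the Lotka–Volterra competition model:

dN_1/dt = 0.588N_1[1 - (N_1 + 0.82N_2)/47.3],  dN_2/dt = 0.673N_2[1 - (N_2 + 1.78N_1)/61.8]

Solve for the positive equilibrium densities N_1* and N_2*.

N_1* ≈ 7.35, N_2* ≈ 48.7

Setting both brackets to zero gives the nullclines N_1 + 0.82N_2 = 47.3 and 1.78N_1 + N_2 = 61.8.
Substituting N_2 = 61.8 - 1.78N_1 into the first: N_1(1 - 0.82·1.78) = 47.3 - 0.82·61.8.
So N_1* = -3.38/-0.46 = 7.35, and then N_2* = 61.8 - 1.78·7.35 = 48.7.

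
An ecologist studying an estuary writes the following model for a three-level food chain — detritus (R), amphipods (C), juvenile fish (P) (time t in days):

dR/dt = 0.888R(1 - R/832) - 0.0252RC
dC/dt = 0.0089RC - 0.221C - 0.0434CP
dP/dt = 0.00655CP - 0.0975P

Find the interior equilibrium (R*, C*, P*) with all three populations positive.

From dP/dt = 0: 0.00655C* = 0.0975, so C* = 14.9.
From dR/dt = 0: 0.888(1 - R*/832) = 0.0252·14.9, giving R* = 832·(1 - 0.422) = 481.
From dC/dt = 0: 0.0089·481 - 0.221 = 0.0434P*, so P* = 4.06/0.0434 = 93.5.

R* ≈ 481, C* ≈ 14.9, P* ≈ 93.5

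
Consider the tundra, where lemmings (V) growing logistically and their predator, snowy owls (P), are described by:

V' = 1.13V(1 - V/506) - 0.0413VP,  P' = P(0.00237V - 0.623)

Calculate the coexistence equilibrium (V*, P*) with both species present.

V* ≈ 263, P* ≈ 13.1

From dP/dt = 0 with P > 0: 0.00237V* = 0.623, so V* = 263.
Substitute into dV/dt = 0: 1.13(1 - 263/506) = 0.0413P*.
The bracket is 0.48, giving P* = 0.543/0.0413 = 13.1.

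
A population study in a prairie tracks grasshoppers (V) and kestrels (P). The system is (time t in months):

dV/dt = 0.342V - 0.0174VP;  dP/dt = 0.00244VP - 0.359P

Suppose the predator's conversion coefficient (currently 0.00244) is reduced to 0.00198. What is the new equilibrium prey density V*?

V* ≈ 181

At the interior fixed point, setting dP/dt = 0 with P > 0 fixes V* = (predator death rate)/(VP coefficient) — independent of the other coefficients.
With the change, V* = 0.359/0.00198 = 181; it rises from 147.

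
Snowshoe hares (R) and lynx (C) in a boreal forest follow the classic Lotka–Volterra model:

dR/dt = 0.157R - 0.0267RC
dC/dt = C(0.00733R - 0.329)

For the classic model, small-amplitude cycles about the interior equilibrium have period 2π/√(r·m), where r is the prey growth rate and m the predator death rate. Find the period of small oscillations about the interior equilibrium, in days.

Here r = 0.157 and m = 0.329, so r·m = 0.0517.
ω = √0.0517 = 0.227 per day, hence T = 2π/ω ≈ 27.6 days.

T ≈ 27.6 days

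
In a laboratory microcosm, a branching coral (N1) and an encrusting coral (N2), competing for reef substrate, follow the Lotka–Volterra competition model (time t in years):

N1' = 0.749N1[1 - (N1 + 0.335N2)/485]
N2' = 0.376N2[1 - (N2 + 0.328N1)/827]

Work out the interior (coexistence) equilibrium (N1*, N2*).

Setting both brackets to zero gives the nullclines N1 + 0.335N2 = 485 and 0.328N1 + N2 = 827.
Substituting N2 = 827 - 0.328N1 into the first: N1(1 - 0.335·0.328) = 485 - 0.335·827.
So N1* = 208/0.89 = 234, and then N2* = 827 - 0.328·234 = 750.

N1* ≈ 234, N2* ≈ 750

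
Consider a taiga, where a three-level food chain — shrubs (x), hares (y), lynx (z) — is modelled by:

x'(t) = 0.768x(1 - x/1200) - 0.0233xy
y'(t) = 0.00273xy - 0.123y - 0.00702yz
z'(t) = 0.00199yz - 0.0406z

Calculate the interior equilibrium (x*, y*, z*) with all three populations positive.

From dz/dt = 0: 0.00199y* = 0.0406, so y* = 20.4.
From dx/dt = 0: 0.768(1 - x*/1200) = 0.0233·20.4, giving x* = 1200·(1 - 0.619) = 457.
From dy/dt = 0: 0.00273·457 - 0.123 = 0.00702z*, so z* = 1.13/0.00702 = 160.

x* ≈ 457, y* ≈ 20.4, z* ≈ 160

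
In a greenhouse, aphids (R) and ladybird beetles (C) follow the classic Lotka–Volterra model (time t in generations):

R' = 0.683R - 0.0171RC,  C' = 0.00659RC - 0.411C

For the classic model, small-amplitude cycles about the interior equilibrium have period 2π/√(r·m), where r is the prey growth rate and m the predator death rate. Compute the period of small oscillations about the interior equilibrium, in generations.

Here r = 0.683 and m = 0.411, so r·m = 0.281.
ω = √0.281 = 0.53 per generation, hence T = 2π/ω ≈ 11.9 generations.

T ≈ 11.9 generations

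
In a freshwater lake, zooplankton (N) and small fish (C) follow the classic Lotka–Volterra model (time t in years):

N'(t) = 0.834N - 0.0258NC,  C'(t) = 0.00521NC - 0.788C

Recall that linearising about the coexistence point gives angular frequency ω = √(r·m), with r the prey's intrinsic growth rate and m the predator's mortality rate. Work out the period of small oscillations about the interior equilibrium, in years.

Here r = 0.834 and m = 0.788, so r·m = 0.657.
ω = √0.657 = 0.811 per year, hence T = 2π/ω ≈ 7.75 years.

T ≈ 7.75 years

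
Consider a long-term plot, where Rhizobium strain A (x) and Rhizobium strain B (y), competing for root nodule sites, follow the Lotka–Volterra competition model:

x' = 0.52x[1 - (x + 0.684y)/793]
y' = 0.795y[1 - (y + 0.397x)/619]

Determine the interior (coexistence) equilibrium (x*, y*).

x* ≈ 507, y* ≈ 418

Setting both brackets to zero gives the nullclines x + 0.684y = 793 and 0.397x + y = 619.
Substituting y = 619 - 0.397x into the first: x(1 - 0.684·0.397) = 793 - 0.684·619.
So x* = 370/0.728 = 507, and then y* = 619 - 0.397·507 = 418.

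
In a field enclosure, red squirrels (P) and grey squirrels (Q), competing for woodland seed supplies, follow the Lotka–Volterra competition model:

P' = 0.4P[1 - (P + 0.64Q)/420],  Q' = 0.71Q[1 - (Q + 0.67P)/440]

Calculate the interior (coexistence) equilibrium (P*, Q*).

Setting both brackets to zero gives the nullclines P + 0.64Q = 420 and 0.67P + Q = 440.
Substituting Q = 440 - 0.67P into the first: P(1 - 0.64·0.67) = 420 - 0.64·440.
So P* = 138/0.571 = 242, and then Q* = 440 - 0.67·242 = 278.

P* ≈ 242, Q* ≈ 278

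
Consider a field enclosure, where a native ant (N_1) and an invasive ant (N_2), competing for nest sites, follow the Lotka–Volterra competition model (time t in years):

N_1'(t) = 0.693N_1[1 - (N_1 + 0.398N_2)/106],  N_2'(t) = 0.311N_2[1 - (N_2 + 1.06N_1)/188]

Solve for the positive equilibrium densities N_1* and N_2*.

Setting both brackets to zero gives the nullclines N_1 + 0.398N_2 = 106 and 1.06N_1 + N_2 = 188.
Substituting N_2 = 188 - 1.06N_1 into the first: N_1(1 - 0.398·1.06) = 106 - 0.398·188.
So N_1* = 31.2/0.578 = 53.9, and then N_2* = 188 - 1.06·53.9 = 131.

N_1* ≈ 53.9, N_2* ≈ 131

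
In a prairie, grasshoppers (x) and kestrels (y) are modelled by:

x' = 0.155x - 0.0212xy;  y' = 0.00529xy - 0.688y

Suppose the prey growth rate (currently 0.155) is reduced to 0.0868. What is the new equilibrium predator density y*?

y* ≈ 4.09

At the interior fixed point, setting dx/dt = 0 with x > 0 fixes y* = (prey growth rate)/(xy coefficient) — independent of the other coefficients.
With the change, y* = 0.0868/0.0212 = 4.09; it falls from 7.31.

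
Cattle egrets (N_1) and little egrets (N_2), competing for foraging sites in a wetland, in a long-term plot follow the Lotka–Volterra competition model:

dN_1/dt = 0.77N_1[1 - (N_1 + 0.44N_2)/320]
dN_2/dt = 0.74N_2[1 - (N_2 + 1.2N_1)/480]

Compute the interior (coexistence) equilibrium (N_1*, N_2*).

Setting both brackets to zero gives the nullclines N_1 + 0.44N_2 = 320 and 1.2N_1 + N_2 = 480.
Substituting N_2 = 480 - 1.2N_1 into the first: N_1(1 - 0.44·1.2) = 320 - 0.44·480.
So N_1* = 109/0.472 = 231, and then N_2* = 480 - 1.2·231 = 203.

N_1* ≈ 231, N_2* ≈ 203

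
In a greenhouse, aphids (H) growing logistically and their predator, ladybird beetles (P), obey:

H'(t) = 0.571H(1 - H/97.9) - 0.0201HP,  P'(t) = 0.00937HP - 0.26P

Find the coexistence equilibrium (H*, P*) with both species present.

From dP/dt = 0 with P > 0: 0.00937H* = 0.26, so H* = 27.7.
Substitute into dH/dt = 0: 0.571(1 - 27.7/97.9) = 0.0201P*.
The bracket is 0.717, giving P* = 0.409/0.0201 = 20.4.

H* ≈ 27.7, P* ≈ 20.4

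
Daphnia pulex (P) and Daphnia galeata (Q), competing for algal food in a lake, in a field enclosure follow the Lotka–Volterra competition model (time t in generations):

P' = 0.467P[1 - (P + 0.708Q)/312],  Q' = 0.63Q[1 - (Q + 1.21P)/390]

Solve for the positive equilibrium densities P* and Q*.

P* ≈ 250, Q* ≈ 87.1

Setting both brackets to zero gives the nullclines P + 0.708Q = 312 and 1.21P + Q = 390.
Substituting Q = 390 - 1.21P into the first: P(1 - 0.708·1.21) = 312 - 0.708·390.
So P* = 35.9/0.143 = 250, and then Q* = 390 - 1.21·250 = 87.1.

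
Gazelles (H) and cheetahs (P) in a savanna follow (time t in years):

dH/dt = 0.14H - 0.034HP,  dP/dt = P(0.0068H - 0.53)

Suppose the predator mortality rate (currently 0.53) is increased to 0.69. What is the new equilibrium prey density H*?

H* ≈ 101

At the interior fixed point, setting dP/dt = 0 with P > 0 fixes H* = (predator death rate)/(HP coefficient) — independent of the other coefficients.
With the change, H* = 0.69/0.0068 = 101; it rises from 77.9.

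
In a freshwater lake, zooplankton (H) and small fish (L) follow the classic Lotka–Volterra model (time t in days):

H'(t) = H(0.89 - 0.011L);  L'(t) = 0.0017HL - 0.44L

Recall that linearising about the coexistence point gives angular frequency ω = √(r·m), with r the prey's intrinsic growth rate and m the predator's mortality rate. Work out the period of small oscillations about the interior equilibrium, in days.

T ≈ 10 days

Here r = 0.89 and m = 0.44, so r·m = 0.392.
ω = √0.392 = 0.626 per day, hence T = 2π/ω ≈ 10 days.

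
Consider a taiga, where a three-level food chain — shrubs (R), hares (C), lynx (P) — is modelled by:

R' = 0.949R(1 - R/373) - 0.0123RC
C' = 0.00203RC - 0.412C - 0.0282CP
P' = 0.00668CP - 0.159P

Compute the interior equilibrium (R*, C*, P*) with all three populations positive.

From dP/dt = 0: 0.00668C* = 0.159, so C* = 23.8.
From dR/dt = 0: 0.949(1 - R*/373) = 0.0123·23.8, giving R* = 373·(1 - 0.309) = 258.
From dC/dt = 0: 0.00203·258 - 0.412 = 0.0282P*, so P* = 0.112/0.0282 = 3.96.

R* ≈ 258, C* ≈ 23.8, P* ≈ 3.96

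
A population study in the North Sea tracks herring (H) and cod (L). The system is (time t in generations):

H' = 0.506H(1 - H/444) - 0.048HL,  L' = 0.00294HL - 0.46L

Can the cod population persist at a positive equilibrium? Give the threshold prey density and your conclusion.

The predator equation gives dL/dt > 0 only when H > 0.46/0.00294 = 156.
Without the predator, H → K = 444. Since 444 > 156, the predator can invade and persist.

Threshold H = 156; K > 156, so yes, the predator persists.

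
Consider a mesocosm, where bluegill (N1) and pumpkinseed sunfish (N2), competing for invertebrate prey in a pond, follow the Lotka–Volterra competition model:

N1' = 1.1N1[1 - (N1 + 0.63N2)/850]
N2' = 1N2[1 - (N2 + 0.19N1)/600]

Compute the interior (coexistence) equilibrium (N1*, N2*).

N1* ≈ 536, N2* ≈ 498

Setting both brackets to zero gives the nullclines N1 + 0.63N2 = 850 and 0.19N1 + N2 = 600.
Substituting N2 = 600 - 0.19N1 into the first: N1(1 - 0.63·0.19) = 850 - 0.63·600.
So N1* = 472/0.88 = 536, and then N2* = 600 - 0.19·536 = 498.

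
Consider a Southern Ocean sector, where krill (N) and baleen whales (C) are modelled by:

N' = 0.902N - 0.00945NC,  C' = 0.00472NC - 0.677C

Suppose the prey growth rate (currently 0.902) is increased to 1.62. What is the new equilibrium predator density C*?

At the interior fixed point, setting dN/dt = 0 with N > 0 fixes C* = (prey growth rate)/(NC coefficient) — independent of the other coefficients.
With the change, C* = 1.62/0.00945 = 171; it rises from 95.4.

C* ≈ 171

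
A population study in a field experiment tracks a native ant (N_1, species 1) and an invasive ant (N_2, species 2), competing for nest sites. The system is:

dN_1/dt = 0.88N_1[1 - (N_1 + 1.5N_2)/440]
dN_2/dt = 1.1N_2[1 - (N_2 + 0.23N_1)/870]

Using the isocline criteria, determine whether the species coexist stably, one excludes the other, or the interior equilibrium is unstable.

Compare the nullcline intercepts: K1/α12 = 440/1.5 = 293 < K2 = 870; K2/α21 = 870/0.23 = 3780 > K1 = 440.
Since the inequalities point opposite ways, species 2 can invade but species 1 cannot.

species 2 excludes species 1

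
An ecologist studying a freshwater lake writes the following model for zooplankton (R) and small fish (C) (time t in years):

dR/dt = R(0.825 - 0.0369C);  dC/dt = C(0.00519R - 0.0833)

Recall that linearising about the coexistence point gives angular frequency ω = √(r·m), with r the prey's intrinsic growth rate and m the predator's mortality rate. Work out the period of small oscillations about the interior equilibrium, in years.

Here r = 0.825 and m = 0.0833, so r·m = 0.0687.
ω = √0.0687 = 0.262 per year, hence T = 2π/ω ≈ 24 years.

T ≈ 24 years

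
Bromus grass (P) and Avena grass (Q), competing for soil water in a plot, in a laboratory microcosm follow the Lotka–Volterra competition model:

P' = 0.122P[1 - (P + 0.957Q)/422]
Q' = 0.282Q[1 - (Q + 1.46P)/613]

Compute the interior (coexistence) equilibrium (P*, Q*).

P* ≈ 414, Q* ≈ 7.85

Setting both brackets to zero gives the nullclines P + 0.957Q = 422 and 1.46P + Q = 613.
Substituting Q = 613 - 1.46P into the first: P(1 - 0.957·1.46) = 422 - 0.957·613.
So P* = -165/-0.397 = 414, and then Q* = 613 - 1.46·414 = 7.85.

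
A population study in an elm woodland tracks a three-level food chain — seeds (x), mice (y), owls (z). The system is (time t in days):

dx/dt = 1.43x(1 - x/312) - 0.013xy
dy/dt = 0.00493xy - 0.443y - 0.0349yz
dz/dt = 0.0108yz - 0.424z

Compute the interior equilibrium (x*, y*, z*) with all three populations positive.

x* ≈ 201, y* ≈ 39.3, z* ≈ 15.7

From dz/dt = 0: 0.0108y* = 0.424, so y* = 39.3.
From dx/dt = 0: 1.43(1 - x*/312) = 0.013·39.3, giving x* = 312·(1 - 0.357) = 201.
From dy/dt = 0: 0.00493·201 - 0.443 = 0.0349z*, so z* = 0.546/0.0349 = 15.7.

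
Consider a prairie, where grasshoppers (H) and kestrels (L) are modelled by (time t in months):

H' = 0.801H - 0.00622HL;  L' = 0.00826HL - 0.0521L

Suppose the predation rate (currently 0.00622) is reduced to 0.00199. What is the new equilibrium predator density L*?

L* ≈ 403

At the interior fixed point, setting dH/dt = 0 with H > 0 fixes L* = (prey growth rate)/(HL coefficient) — independent of the other coefficients.
With the change, L* = 0.801/0.00199 = 403; it rises from 129.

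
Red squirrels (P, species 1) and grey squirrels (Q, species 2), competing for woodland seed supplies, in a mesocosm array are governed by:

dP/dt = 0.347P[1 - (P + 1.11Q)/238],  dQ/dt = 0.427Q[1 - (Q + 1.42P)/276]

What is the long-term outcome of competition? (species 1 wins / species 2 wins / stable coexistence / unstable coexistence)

Compare the nullcline intercepts: K1/α12 = 238/1.11 = 214 < K2 = 276; K2/α21 = 276/1.42 = 194 < K1 = 238.
Since both are reversed, neither can invade when rare; the interior point is a saddle.

unstable coexistence (outcome depends on initial conditions)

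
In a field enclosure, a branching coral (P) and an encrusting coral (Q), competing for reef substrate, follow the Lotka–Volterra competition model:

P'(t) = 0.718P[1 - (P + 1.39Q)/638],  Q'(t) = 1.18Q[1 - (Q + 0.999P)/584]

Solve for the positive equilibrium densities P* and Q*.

P* ≈ 447, Q* ≈ 137

Setting both brackets to zero gives the nullclines P + 1.39Q = 638 and 0.999P + Q = 584.
Substituting Q = 584 - 0.999P into the first: P(1 - 1.39·0.999) = 638 - 1.39·584.
So P* = -174/-0.389 = 447, and then Q* = 584 - 0.999·447 = 137.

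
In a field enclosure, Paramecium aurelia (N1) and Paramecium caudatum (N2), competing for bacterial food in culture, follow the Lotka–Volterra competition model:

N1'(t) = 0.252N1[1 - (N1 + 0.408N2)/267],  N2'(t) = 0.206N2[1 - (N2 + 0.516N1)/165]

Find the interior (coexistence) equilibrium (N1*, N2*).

Setting both brackets to zero gives the nullclines N1 + 0.408N2 = 267 and 0.516N1 + N2 = 165.
Substituting N2 = 165 - 0.516N1 into the first: N1(1 - 0.408·0.516) = 267 - 0.408·165.
So N1* = 200/0.789 = 253, and then N2* = 165 - 0.516·253 = 34.5.

N1* ≈ 253, N2* ≈ 34.5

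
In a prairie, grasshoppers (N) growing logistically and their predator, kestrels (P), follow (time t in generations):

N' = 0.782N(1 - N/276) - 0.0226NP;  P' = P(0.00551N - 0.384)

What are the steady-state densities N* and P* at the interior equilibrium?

N* ≈ 69.7, P* ≈ 25.9

From dP/dt = 0 with P > 0: 0.00551N* = 0.384, so N* = 69.7.
Substitute into dN/dt = 0: 0.782(1 - 69.7/276) = 0.0226P*.
The bracket is 0.747, giving P* = 0.585/0.0226 = 25.9.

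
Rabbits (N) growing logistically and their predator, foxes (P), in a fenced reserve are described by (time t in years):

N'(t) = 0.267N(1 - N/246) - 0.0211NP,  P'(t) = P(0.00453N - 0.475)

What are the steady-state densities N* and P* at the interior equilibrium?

N* ≈ 105, P* ≈ 7.26

From dP/dt = 0 with P > 0: 0.00453N* = 0.475, so N* = 105.
Substitute into dN/dt = 0: 0.267(1 - 105/246) = 0.0211P*.
The bracket is 0.574, giving P* = 0.153/0.0211 = 7.26.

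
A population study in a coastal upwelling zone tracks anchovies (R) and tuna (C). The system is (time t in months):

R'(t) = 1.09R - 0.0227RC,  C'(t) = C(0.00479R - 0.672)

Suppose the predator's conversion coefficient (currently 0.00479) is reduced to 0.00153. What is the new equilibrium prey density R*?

At the interior fixed point, setting dC/dt = 0 with C > 0 fixes R* = (predator death rate)/(RC coefficient) — independent of the other coefficients.
With the change, R* = 0.672/0.00153 = 439; it rises from 140.

R* ≈ 439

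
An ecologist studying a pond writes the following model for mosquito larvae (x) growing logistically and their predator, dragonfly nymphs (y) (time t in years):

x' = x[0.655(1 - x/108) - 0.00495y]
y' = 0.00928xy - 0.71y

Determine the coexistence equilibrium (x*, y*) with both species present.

x* ≈ 76.5, y* ≈ 38.6

From dy/dt = 0 with y > 0: 0.00928x* = 0.71, so x* = 76.5.
Substitute into dx/dt = 0: 0.655(1 - 76.5/108) = 0.00495y*.
The bracket is 0.292, giving y* = 0.191/0.00495 = 38.6.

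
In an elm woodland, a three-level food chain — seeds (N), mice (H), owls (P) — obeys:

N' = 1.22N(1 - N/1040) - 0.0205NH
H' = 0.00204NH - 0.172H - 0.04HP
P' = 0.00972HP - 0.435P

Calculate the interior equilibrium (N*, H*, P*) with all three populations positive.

From dP/dt = 0: 0.00972H* = 0.435, so H* = 44.8.
From dN/dt = 0: 1.22(1 - N*/1040) = 0.0205·44.8, giving N* = 1040·(1 - 0.752) = 258.
From dH/dt = 0: 0.00204·258 - 0.172 = 0.04P*, so P* = 0.354/0.04 = 8.85.

N* ≈ 258, H* ≈ 44.8, P* ≈ 8.85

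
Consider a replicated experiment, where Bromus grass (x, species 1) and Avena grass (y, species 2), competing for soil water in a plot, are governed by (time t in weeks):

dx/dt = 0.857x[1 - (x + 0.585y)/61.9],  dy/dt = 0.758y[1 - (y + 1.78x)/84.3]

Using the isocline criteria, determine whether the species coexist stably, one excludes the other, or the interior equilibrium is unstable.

Compare the nullcline intercepts: K1/α12 = 61.9/0.585 = 106 > K2 = 84.3; K2/α21 = 84.3/1.78 = 47.4 < K1 = 61.9.
Since the inequalities point opposite ways, species 1 can invade but species 2 cannot.

species 1 excludes species 2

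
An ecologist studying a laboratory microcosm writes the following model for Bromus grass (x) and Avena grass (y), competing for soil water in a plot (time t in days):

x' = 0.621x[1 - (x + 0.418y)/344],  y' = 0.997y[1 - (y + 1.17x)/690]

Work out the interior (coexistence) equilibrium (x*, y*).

x* ≈ 109, y* ≈ 563

Setting both brackets to zero gives the nullclines x + 0.418y = 344 and 1.17x + y = 690.
Substituting y = 690 - 1.17x into the first: x(1 - 0.418·1.17) = 344 - 0.418·690.
So x* = 55.6/0.511 = 109, and then y* = 690 - 1.17·109 = 563.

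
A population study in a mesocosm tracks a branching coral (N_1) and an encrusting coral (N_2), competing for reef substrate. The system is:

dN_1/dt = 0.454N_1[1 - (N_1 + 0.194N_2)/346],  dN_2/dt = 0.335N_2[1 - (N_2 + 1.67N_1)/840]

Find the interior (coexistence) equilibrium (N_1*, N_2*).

Setting both brackets to zero gives the nullclines N_1 + 0.194N_2 = 346 and 1.67N_1 + N_2 = 840.
Substituting N_2 = 840 - 1.67N_1 into the first: N_1(1 - 0.194·1.67) = 346 - 0.194·840.
So N_1* = 183/0.676 = 271, and then N_2* = 840 - 1.67·271 = 388.

N_1* ≈ 271, N_2* ≈ 388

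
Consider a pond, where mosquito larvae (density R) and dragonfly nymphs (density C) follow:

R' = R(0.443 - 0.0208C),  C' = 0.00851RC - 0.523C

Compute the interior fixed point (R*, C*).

Set dC/dt = 0 with C > 0: 0.00851R - 0.523 = 0, so R* = 0.523/0.00851 = 61.5.
Set dR/dt = 0 with R > 0: 0.443 - 0.0208C = 0, so C* = 0.443/0.0208 = 21.3.

R* ≈ 61.5, C* ≈ 21.3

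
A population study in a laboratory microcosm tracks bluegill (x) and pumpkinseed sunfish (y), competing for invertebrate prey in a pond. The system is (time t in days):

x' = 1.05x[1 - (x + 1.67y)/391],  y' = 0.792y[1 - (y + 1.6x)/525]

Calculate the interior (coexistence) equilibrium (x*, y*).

Setting both brackets to zero gives the nullclines x + 1.67y = 391 and 1.6x + y = 525.
Substituting y = 525 - 1.6x into the first: x(1 - 1.67·1.6) = 391 - 1.67·525.
So x* = -486/-1.67 = 291, and then y* = 525 - 1.6·291 = 60.2.

x* ≈ 291, y* ≈ 60.2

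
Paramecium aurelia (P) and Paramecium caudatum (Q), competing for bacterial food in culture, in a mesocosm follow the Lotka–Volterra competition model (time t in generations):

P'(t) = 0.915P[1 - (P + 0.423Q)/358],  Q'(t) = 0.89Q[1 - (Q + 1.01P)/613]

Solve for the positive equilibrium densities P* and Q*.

P* ≈ 172, Q* ≈ 439

Setting both brackets to zero gives the nullclines P + 0.423Q = 358 and 1.01P + Q = 613.
Substituting Q = 613 - 1.01P into the first: P(1 - 0.423·1.01) = 358 - 0.423·613.
So P* = 98.7/0.573 = 172, and then Q* = 613 - 1.01·172 = 439.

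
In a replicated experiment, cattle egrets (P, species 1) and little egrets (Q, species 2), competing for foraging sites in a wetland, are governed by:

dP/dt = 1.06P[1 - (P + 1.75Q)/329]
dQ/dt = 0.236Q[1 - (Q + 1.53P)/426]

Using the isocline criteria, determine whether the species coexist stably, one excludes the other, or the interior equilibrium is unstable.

Compare the nullcline intercepts: K1/α12 = 329/1.75 = 188 < K2 = 426; K2/α21 = 426/1.53 = 278 < K1 = 329.
Since both are reversed, neither can invade when rare; the interior point is a saddle.

unstable coexistence (outcome depends on initial conditions)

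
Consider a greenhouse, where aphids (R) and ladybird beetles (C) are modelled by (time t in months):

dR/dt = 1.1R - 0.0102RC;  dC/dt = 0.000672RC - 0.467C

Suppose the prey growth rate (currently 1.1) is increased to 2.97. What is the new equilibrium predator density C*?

C* ≈ 291

At the interior fixed point, setting dR/dt = 0 with R > 0 fixes C* = (prey growth rate)/(RC coefficient) — independent of the other coefficients.
With the change, C* = 2.97/0.0102 = 291; it rises from 108.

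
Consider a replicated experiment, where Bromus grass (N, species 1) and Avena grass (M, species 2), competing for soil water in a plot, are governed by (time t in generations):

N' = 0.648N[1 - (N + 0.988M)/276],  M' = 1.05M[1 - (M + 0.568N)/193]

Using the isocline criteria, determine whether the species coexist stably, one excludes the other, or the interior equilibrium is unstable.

Compare the nullcline intercepts: K1/α12 = 276/0.988 = 279 > K2 = 193; K2/α21 = 193/0.568 = 340 > K1 = 276.
Since both inequalities hold, each species can invade when rare, so the interior equilibrium is stable.

stable coexistence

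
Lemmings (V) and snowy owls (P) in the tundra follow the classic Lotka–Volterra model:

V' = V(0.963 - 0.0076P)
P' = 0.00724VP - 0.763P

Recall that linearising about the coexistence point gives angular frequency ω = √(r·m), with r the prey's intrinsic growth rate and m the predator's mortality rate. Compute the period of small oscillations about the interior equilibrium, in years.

Here r = 0.963 and m = 0.763, so r·m = 0.735.
ω = √0.735 = 0.857 per year, hence T = 2π/ω ≈ 7.33 years.

T ≈ 7.33 years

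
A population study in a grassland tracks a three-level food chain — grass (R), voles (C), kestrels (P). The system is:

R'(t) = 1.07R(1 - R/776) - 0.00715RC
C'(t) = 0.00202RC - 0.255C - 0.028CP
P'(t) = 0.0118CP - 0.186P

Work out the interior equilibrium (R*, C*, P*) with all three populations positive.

From dP/dt = 0: 0.0118C* = 0.186, so C* = 15.8.
From dR/dt = 0: 1.07(1 - R*/776) = 0.00715·15.8, giving R* = 776·(1 - 0.105) = 694.
From dC/dt = 0: 0.00202·694 - 0.255 = 0.028P*, so P* = 1.15/0.028 = 41.

R* ≈ 694, C* ≈ 15.8, P* ≈ 41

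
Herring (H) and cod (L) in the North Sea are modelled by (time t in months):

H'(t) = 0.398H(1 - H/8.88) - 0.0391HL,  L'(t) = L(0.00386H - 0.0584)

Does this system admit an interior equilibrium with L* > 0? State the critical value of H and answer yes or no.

Threshold H = 15.1; K < 15.1, so no, the predator goes extinct.

The predator equation gives dL/dt > 0 only when H > 0.0584/0.00386 = 15.1.
Without the predator, H → K = 8.88. Since 8.88 < 15.1, the predator cannot invade.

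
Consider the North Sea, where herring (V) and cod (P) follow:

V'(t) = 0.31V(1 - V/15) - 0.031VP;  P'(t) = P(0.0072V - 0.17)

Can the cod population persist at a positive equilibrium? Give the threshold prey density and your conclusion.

The predator equation gives dP/dt > 0 only when V > 0.17/0.0072 = 23.6.
Without the predator, V → K = 15. Since 15 < 23.6, the predator cannot invade.

Threshold V = 23.6; K < 23.6, so no, the predator goes extinct.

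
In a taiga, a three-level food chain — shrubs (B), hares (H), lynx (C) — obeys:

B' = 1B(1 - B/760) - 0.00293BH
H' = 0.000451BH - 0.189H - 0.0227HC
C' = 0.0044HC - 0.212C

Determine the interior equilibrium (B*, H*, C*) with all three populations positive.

From dC/dt = 0: 0.0044H* = 0.212, so H* = 48.2.
From dB/dt = 0: 1(1 - B*/760) = 0.00293·48.2, giving B* = 760·(1 - 0.141) = 653.
From dH/dt = 0: 0.000451·653 - 0.189 = 0.0227C*, so C* = 0.105/0.0227 = 4.64.

B* ≈ 653, H* ≈ 48.2, C* ≈ 4.64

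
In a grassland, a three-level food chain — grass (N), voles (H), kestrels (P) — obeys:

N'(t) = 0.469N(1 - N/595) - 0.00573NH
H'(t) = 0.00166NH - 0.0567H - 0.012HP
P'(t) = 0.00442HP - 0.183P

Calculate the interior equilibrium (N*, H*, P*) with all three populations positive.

N* ≈ 294, H* ≈ 41.4, P* ≈ 35.9

From dP/dt = 0: 0.00442H* = 0.183, so H* = 41.4.
From dN/dt = 0: 0.469(1 - N*/595) = 0.00573·41.4, giving N* = 595·(1 - 0.506) = 294.
From dH/dt = 0: 0.00166·294 - 0.0567 = 0.012P*, so P* = 0.431/0.012 = 35.9.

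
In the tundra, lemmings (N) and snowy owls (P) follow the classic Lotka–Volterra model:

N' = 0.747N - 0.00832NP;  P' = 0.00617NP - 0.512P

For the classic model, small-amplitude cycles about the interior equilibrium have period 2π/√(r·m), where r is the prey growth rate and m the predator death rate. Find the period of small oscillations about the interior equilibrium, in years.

T ≈ 10.2 years

Here r = 0.747 and m = 0.512, so r·m = 0.382.
ω = √0.382 = 0.618 per year, hence T = 2π/ω ≈ 10.2 years.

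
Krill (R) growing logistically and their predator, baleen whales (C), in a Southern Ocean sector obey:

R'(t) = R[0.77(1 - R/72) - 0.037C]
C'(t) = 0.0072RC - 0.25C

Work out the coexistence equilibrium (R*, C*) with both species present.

R* ≈ 34.7, C* ≈ 10.8

From dC/dt = 0 with C > 0: 0.0072R* = 0.25, so R* = 34.7.
Substitute into dR/dt = 0: 0.77(1 - 34.7/72) = 0.037C*.
The bracket is 0.518, giving C* = 0.399/0.037 = 10.8.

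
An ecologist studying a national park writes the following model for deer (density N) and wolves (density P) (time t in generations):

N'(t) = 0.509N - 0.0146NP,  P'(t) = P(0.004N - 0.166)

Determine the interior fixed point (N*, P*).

Set dP/dt = 0 with P > 0: 0.004N - 0.166 = 0, so N* = 0.166/0.004 = 41.5.
Set dN/dt = 0 with N > 0: 0.509 - 0.0146P = 0, so P* = 0.509/0.0146 = 34.9.

N* ≈ 41.5, P* ≈ 34.9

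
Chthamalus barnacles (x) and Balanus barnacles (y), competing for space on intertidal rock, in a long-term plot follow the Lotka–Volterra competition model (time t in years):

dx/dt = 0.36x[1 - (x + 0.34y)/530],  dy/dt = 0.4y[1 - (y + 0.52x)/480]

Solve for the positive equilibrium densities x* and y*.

Setting both brackets to zero gives the nullclines x + 0.34y = 530 and 0.52x + y = 480.
Substituting y = 480 - 0.52x into the first: x(1 - 0.34·0.52) = 530 - 0.34·480.
So x* = 367/0.823 = 446, and then y* = 480 - 0.52·446 = 248.

x* ≈ 446, y* ≈ 248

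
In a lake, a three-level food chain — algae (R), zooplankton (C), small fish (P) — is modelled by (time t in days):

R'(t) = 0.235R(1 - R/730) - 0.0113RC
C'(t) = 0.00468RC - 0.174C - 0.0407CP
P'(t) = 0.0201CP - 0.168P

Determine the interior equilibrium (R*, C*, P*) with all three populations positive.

From dP/dt = 0: 0.0201C* = 0.168, so C* = 8.36.
From dR/dt = 0: 0.235(1 - R*/730) = 0.0113·8.36, giving R* = 730·(1 - 0.402) = 437.
From dC/dt = 0: 0.00468·437 - 0.174 = 0.0407P*, so P* = 1.87/0.0407 = 45.9.

R* ≈ 437, C* ≈ 8.36, P* ≈ 45.9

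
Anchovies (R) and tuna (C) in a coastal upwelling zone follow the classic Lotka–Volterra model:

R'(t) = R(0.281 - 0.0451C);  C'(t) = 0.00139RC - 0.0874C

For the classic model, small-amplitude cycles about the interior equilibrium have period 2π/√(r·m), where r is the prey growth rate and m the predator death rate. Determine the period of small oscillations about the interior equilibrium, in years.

T ≈ 40.1 years

Here r = 0.281 and m = 0.0874, so r·m = 0.0246.
ω = √0.0246 = 0.157 per year, hence T = 2π/ω ≈ 40.1 years.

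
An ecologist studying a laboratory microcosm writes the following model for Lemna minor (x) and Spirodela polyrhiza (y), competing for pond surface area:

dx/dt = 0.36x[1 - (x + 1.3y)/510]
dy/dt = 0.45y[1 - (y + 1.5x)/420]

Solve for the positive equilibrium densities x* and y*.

x* ≈ 37.9, y* ≈ 363

Setting both brackets to zero gives the nullclines x + 1.3y = 510 and 1.5x + y = 420.
Substituting y = 420 - 1.5x into the first: x(1 - 1.3·1.5) = 510 - 1.3·420.
So x* = -36/-0.95 = 37.9, and then y* = 420 - 1.5·37.9 = 363.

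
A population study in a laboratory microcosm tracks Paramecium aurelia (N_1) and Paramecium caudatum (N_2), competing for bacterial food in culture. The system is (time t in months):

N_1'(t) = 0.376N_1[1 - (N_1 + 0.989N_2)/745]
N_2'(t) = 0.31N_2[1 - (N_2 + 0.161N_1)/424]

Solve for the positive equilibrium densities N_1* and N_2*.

N_1* ≈ 387, N_2* ≈ 362

Setting both brackets to zero gives the nullclines N_1 + 0.989N_2 = 745 and 0.161N_1 + N_2 = 424.
Substituting N_2 = 424 - 0.161N_1 into the first: N_1(1 - 0.989·0.161) = 745 - 0.989·424.
So N_1* = 326/0.841 = 387, and then N_2* = 424 - 0.161·387 = 362.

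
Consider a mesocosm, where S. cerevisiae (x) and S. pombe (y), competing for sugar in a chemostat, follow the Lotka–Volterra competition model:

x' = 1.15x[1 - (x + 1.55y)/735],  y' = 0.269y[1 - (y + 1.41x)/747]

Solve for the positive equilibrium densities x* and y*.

x* ≈ 357, y* ≈ 244

Setting both brackets to zero gives the nullclines x + 1.55y = 735 and 1.41x + y = 747.
Substituting y = 747 - 1.41x into the first: x(1 - 1.55·1.41) = 735 - 1.55·747.
So x* = -423/-1.19 = 357, and then y* = 747 - 1.41·357 = 244.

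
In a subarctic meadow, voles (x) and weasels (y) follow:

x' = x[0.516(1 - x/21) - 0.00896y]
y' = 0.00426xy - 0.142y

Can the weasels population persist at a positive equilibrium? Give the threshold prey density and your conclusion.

Threshold x = 33.3; K < 33.3, so no, the predator goes extinct.

The predator equation gives dy/dt > 0 only when x > 0.142/0.00426 = 33.3.
Without the predator, x → K = 21. Since 21 < 33.3, the predator cannot invade.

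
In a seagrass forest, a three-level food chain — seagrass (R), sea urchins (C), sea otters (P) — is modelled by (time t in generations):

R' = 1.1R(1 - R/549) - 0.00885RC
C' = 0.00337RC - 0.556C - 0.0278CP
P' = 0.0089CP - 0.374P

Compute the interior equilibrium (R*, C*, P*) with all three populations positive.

R* ≈ 363, C* ≈ 42, P* ≈ 24.1

From dP/dt = 0: 0.0089C* = 0.374, so C* = 42.
From dR/dt = 0: 1.1(1 - R*/549) = 0.00885·42, giving R* = 549·(1 - 0.338) = 363.
From dC/dt = 0: 0.00337·363 - 0.556 = 0.0278P*, so P* = 0.669/0.0278 = 24.1.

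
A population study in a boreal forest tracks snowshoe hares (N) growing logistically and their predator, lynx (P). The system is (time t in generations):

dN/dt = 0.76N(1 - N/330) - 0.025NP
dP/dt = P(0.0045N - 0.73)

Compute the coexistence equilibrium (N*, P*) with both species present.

From dP/dt = 0 with P > 0: 0.0045N* = 0.73, so N* = 162.
Substitute into dN/dt = 0: 0.76(1 - 162/330) = 0.025P*.
The bracket is 0.508, giving P* = 0.386/0.025 = 15.5.

N* ≈ 162, P* ≈ 15.5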